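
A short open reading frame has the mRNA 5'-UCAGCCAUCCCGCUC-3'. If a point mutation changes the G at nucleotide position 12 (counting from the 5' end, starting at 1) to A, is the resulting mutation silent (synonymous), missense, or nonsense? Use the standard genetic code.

silent

Position 12 falls in codon 4: CCG → Pro.
After the substitution the codon is CCA → Pro.
Both encode Pro, so the change is synonymous.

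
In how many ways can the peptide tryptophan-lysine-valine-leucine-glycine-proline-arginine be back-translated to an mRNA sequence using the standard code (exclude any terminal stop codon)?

Trp: 1 codon.
Lys: 2 codons.
Val: 4 codons.
Leu: 6 codons.
Gly: 4 codons.
Pro: 4 codons.
Arg: 6 codons.
1 × 2 × 4 × 6 × 4 × 4 × 6 = 4608.

4608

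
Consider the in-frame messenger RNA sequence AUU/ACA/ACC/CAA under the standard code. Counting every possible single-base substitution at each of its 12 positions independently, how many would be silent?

Codon 1 (AUU, Ile): 2 synonymous substitutions.
Codon 2 (ACA, Thr): 3 synonymous substitutions.
Codon 3 (ACC, Thr): 3 synonymous substitutions.
Codon 4 (CAA, Gln): 1 synonymous substitution.
Total: 2 + 3 + 3 + 1 = 9.

9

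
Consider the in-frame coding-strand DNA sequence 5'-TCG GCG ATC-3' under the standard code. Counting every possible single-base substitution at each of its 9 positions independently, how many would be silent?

Codon 1 (TCG, Ser): 3 synonymous substitutions.
Codon 2 (GCG, Ala): 3 synonymous substitutions.
Codon 3 (ATC, Ile): 2 synonymous substitutions.
Total: 3 + 3 + 2 = 8.

8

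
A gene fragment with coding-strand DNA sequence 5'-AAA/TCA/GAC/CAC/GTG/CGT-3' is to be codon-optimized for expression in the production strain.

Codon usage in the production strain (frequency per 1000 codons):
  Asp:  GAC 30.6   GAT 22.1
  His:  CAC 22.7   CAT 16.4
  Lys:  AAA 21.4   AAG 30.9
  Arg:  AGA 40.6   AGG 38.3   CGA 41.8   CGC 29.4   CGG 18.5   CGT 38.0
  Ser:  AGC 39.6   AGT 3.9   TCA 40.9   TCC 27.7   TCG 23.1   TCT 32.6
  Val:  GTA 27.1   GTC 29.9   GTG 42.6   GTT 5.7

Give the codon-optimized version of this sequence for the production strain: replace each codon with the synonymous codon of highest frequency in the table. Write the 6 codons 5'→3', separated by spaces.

AAG TCA GAC CAC GTG CGA

Codon 1 (Lys): best is AAG at 30.9.
Codon 2 (Ser): best is TCA at 40.9.
Codon 3 (Asp): best is GAC at 30.6.
Codon 4 (His): best is CAC at 22.7.
Codon 5 (Val): best is GTG at 42.6.
Codon 6 (Arg): best is CGA at 41.8.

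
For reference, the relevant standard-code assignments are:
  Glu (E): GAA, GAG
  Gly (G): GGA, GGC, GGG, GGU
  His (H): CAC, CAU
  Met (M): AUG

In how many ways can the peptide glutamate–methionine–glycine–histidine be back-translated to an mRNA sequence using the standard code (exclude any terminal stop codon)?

Glu: 2 codons.
Met: 1 codon.
Gly: 4 codons.
His: 2 codons.
2 × 1 × 4 × 2 = 16.

16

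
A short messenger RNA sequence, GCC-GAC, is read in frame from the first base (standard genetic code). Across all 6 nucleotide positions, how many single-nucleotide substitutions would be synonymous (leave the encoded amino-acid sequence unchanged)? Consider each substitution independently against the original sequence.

Codon 1 (GCC, Ala): 3 synonymous substitutions.
Codon 2 (GAC, Asp): 1 synonymous substitution.
Total: 3 + 1 = 4.

4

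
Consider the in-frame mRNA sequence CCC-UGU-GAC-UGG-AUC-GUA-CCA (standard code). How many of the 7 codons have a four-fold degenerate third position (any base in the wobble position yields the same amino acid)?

Codon 1 CCC (Pro): third position 4-fold.
Codon 2 UGU (Cys): third position 2-fold.
Codon 3 GAC (Asp): third position 2-fold.
Codon 4 UGG (Trp): third position 1-fold.
Codon 5 AUC (Ile): third position 3-fold.
Codon 6 GUA (Val): third position 4-fold.
Codon 7 CCA (Pro): third position 4-fold.
Four-fold degenerate third positions: 3.

3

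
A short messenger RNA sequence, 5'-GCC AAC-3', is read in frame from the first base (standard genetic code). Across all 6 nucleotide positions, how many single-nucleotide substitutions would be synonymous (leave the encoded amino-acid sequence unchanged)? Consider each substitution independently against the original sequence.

Codon 1 (GCC, Ala): 3 synonymous substitutions.
Codon 2 (AAC, Asn): 1 synonymous substitution.
Total: 3 + 1 = 4.

4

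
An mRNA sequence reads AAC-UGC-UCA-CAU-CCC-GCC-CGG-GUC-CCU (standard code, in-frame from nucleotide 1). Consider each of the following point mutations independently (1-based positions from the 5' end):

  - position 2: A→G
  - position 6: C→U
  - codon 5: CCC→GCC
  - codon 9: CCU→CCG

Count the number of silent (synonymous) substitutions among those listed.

2

Codon 1: AAC (Asn) → AGC (Ser) — missense.
Codon 2: UGC (Cys) → UGU (Cys) — synonymous.
Codon 5: CCC (Pro) → GCC (Ala) — missense.
Codon 9: CCU (Pro) → CCG (Pro) — synonymous.
Synonymous: 2 of 4.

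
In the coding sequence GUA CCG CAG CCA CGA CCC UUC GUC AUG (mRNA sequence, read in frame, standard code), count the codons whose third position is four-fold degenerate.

6

Codon 1 GUA (Val): third position 4-fold.
Codon 2 CCG (Pro): third position 4-fold.
Codon 3 CAG (Gln): third position 2-fold.
Codon 4 CCA (Pro): third position 4-fold.
Codon 5 CGA (Arg): third position 4-fold.
Codon 6 CCC (Pro): third position 4-fold.
Codon 7 UUC (Phe): third position 2-fold.
Codon 8 GUC (Val): third position 4-fold.
Codon 9 AUG (Met): third position 1-fold.
Four-fold degenerate third positions: 6.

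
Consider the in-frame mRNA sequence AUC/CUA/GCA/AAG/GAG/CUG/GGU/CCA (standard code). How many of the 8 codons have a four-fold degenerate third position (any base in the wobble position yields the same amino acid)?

5

Codon 1 AUC (Ile): third position 3-fold.
Codon 2 CUA (Leu): third position 4-fold.
Codon 3 GCA (Ala): third position 4-fold.
Codon 4 AAG (Lys): third position 2-fold.
Codon 5 GAG (Glu): third position 2-fold.
Codon 6 CUG (Leu): third position 4-fold.
Codon 7 GGU (Gly): third position 4-fold.
Codon 8 CCA (Pro): third position 4-fold.
Four-fold degenerate third positions: 5.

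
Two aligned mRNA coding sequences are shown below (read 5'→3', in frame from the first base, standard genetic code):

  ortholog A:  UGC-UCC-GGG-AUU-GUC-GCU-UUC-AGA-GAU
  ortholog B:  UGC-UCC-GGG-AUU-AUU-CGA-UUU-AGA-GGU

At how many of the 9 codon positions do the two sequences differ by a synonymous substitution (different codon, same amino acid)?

1

Codon 1: UGC Cys / UGC Cys — identical.
Codon 2: UCC Ser / UCC Ser — identical.
Codon 3: GGG Gly / GGG Gly — identical.
Codon 4: AUU Ile / AUU Ile — identical.
Codon 5: GUC Val / AUU Ile — nonsynonymous.
Codon 6: GCU Ala / CGA Arg — nonsynonymous.
Codon 7: UUC Phe / UUU Phe — synonymous.
Codon 8: AGA Arg / AGA Arg — identical.
Codon 9: GAU Asp / GGU Gly — nonsynonymous.
Synonymous differences: 1.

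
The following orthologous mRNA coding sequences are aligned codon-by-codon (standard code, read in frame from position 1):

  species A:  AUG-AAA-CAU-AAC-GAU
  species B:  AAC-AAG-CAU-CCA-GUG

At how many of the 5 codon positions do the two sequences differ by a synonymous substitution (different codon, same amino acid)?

Codon 1: AUG Met / AAC Asn — nonsynonymous.
Codon 2: AAA Lys / AAG Lys — synonymous.
Codon 3: CAU His / CAU His — identical.
Codon 4: AAC Asn / CCA Pro — nonsynonymous.
Codon 5: GAU Asp / GUG Val — nonsynonymous.
Synonymous differences: 1.

1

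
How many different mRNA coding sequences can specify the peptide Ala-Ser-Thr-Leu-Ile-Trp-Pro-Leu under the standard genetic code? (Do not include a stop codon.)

Ala: 4 codons.
Ser: 6 codons.
Thr: 4 codons.
Leu: 6 codons.
Ile: 3 codons.
Trp: 1 codon.
Pro: 4 codons.
Leu: 6 codons.
4 × 6 × 4 × 6 × 3 × 1 × 4 × 6 = 41472.

41472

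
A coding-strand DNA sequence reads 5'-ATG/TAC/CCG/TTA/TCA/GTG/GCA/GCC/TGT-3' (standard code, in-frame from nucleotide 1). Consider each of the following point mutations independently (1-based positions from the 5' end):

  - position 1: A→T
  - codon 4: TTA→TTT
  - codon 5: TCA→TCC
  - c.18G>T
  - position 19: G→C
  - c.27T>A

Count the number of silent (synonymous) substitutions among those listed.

2

Codon 1: ATG (Met) → TTG (Leu) — missense.
Codon 4: TTA (Leu) → TTT (Phe) — missense.
Codon 5: TCA (Ser) → TCC (Ser) — synonymous.
Codon 6: GTG (Val) → GTT (Val) — synonymous.
Codon 7: GCA (Ala) → CCA (Pro) — missense.
Codon 9: TGT (Cys) → TGA (Stop) — nonsense.
Synonymous: 2 of 6.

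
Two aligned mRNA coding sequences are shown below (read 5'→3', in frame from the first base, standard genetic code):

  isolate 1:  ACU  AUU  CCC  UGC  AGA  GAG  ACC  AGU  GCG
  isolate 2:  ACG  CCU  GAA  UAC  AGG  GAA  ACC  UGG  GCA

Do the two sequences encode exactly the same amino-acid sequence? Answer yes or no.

no

Codon 1: ACU Thr / ACG Thr — synonymous.
Codon 2: AUU Ile / CCU Pro — nonsynonymous.
Codon 3: CCC Pro / GAA Glu — nonsynonymous.
Codon 4: UGC Cys / UAC Tyr — nonsynonymous.
Codon 5: AGA Arg / AGG Arg — synonymous.
Codon 6: GAG Glu / GAA Glu — synonymous.
Codon 7: ACC Thr / ACC Thr — identical.
Codon 8: AGU Ser / UGG Trp — nonsynonymous.
Codon 9: GCG Ala / GCA Ala — synonymous.
Nonsynonymous differences: 4 → different protein.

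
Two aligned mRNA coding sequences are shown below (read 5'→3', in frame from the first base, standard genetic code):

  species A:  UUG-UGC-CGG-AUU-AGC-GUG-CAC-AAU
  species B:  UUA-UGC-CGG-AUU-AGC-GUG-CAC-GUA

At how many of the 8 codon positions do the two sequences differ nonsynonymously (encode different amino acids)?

1

Codon 1: UUG Leu / UUA Leu — synonymous.
Codon 2: UGC Cys / UGC Cys — identical.
Codon 3: CGG Arg / CGG Arg — identical.
Codon 4: AUU Ile / AUU Ile — identical.
Codon 5: AGC Ser / AGC Ser — identical.
Codon 6: GUG Val / GUG Val — identical.
Codon 7: CAC His / CAC His — identical.
Codon 8: AAU Asn / GUA Val — nonsynonymous.
Nonsynonymous differences: 1.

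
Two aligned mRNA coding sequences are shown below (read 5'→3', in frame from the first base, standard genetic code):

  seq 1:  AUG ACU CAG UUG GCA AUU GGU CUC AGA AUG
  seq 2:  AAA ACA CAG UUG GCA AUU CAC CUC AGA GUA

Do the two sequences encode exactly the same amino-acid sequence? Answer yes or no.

no

Codon 1: AUG Met / AAA Lys — nonsynonymous.
Codon 2: ACU Thr / ACA Thr — synonymous.
Codon 3: CAG Gln / CAG Gln — identical.
Codon 4: UUG Leu / UUG Leu — identical.
Codon 5: GCA Ala / GCA Ala — identical.
Codon 6: AUU Ile / AUU Ile — identical.
Codon 7: GGU Gly / CAC His — nonsynonymous.
Codon 8: CUC Leu / CUC Leu — identical.
Codon 9: AGA Arg / AGA Arg — identical.
Codon 10: AUG Met / GUA Val — nonsynonymous.
Nonsynonymous differences: 3 → different protein.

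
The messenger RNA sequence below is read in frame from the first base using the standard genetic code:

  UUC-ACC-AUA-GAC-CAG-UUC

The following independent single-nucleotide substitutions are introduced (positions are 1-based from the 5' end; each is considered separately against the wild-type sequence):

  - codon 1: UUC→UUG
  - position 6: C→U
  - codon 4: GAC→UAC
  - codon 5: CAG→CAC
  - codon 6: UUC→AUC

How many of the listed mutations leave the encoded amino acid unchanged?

1

Codon 1: UUC (Phe) → UUG (Leu) — missense.
Codon 2: ACC (Thr) → ACU (Thr) — synonymous.
Codon 4: GAC (Asp) → UAC (Tyr) — missense.
Codon 5: CAG (Gln) → CAC (His) — missense.
Codon 6: UUC (Phe) → AUC (Ile) — missense.
Synonymous: 1 of 5.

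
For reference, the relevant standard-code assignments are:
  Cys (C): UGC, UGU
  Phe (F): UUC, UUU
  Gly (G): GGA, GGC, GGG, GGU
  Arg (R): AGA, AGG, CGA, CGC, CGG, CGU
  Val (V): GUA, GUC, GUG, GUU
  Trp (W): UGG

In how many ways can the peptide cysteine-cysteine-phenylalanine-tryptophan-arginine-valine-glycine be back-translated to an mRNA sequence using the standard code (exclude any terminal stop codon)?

Cys: 2 codons.
Cys: 2 codons.
Phe: 2 codons.
Trp: 1 codon.
Arg: 6 codons.
Val: 4 codons.
Gly: 4 codons.
2 × 2 × 2 × 1 × 6 × 4 × 4 = 768.

768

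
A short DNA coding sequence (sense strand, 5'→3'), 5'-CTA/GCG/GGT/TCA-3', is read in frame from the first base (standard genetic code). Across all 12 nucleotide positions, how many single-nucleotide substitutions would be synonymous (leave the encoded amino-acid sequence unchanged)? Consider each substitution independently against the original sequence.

13

Codon 1 (CTA, Leu): 4 synonymous substitutions.
Codon 2 (GCG, Ala): 3 synonymous substitutions.
Codon 3 (GGT, Gly): 3 synonymous substitutions.
Codon 4 (TCA, Ser): 3 synonymous substitutions.
Total: 4 + 3 + 3 + 3 = 13.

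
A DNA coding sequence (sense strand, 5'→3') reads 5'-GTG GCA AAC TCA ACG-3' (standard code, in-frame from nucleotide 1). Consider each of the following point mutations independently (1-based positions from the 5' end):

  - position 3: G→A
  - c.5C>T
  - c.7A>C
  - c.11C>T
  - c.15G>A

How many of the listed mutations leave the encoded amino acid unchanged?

Codon 1: GTG (Val) → GTA (Val) — synonymous.
Codon 2: GCA (Ala) → GTA (Val) — missense.
Codon 3: AAC (Asn) → CAC (His) — missense.
Codon 4: TCA (Ser) → TTA (Leu) — missense.
Codon 5: ACG (Thr) → ACA (Thr) — synonymous.
Synonymous: 2 of 5.

2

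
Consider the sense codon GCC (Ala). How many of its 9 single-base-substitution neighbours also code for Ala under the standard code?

Position 1: none → 0 synonymous.
Position 2: none → 0 synonymous.
Position 3: GCT, GCA, GCG → 3 synonymous.
Total: 0 + 0 + 3 = 3.

3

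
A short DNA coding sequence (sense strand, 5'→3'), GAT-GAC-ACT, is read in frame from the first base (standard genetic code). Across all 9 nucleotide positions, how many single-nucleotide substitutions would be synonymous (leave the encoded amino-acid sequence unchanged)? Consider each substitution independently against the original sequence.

Codon 1 (GAT, Asp): 1 synonymous substitution.
Codon 2 (GAC, Asp): 1 synonymous substitution.
Codon 3 (ACT, Thr): 3 synonymous substitutions.
Total: 1 + 1 + 3 = 5.

5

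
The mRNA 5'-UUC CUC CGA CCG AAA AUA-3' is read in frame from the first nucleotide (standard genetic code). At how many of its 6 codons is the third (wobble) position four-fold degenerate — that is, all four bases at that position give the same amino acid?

Codon 1 UUC (Phe): third position 2-fold.
Codon 2 CUC (Leu): third position 4-fold.
Codon 3 CGA (Arg): third position 4-fold.
Codon 4 CCG (Pro): third position 4-fold.
Codon 5 AAA (Lys): third position 2-fold.
Codon 6 AUA (Ile): third position 3-fold.
Four-fold degenerate third positions: 3.

3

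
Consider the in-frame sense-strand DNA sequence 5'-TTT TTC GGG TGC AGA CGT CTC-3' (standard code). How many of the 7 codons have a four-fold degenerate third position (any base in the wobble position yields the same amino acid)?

Codon 1 TTT (Phe): third position 2-fold.
Codon 2 TTC (Phe): third position 2-fold.
Codon 3 GGG (Gly): third position 4-fold.
Codon 4 TGC (Cys): third position 2-fold.
Codon 5 AGA (Arg): third position 2-fold.
Codon 6 CGT (Arg): third position 4-fold.
Codon 7 CTC (Leu): third position 4-fold.
Four-fold degenerate third positions: 3.

3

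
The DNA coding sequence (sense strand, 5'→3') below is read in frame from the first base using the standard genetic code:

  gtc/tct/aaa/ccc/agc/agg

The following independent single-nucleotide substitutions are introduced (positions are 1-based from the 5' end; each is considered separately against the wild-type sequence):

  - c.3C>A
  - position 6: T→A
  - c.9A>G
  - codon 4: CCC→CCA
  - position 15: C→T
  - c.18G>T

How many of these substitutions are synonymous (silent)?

5

Codon 1: GTC (Val) → GTA (Val) — synonymous.
Codon 2: TCT (Ser) → TCA (Ser) — synonymous.
Codon 3: AAA (Lys) → AAG (Lys) — synonymous.
Codon 4: CCC (Pro) → CCA (Pro) — synonymous.
Codon 5: AGC (Ser) → AGT (Ser) — synonymous.
Codon 6: AGG (Arg) → AGT (Ser) — missense.
Synonymous: 5 of 6.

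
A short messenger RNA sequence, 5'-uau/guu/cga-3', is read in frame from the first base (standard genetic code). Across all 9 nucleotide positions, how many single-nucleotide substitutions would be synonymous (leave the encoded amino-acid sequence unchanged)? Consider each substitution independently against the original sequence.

Codon 1 (UAU, Tyr): 1 synonymous substitution.
Codon 2 (GUU, Val): 3 synonymous substitutions.
Codon 3 (CGA, Arg): 4 synonymous substitutions.
Total: 1 + 3 + 4 = 8.

8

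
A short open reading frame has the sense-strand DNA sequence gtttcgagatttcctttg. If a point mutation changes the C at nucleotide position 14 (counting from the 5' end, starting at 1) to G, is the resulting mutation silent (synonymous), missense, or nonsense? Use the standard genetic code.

Position 14 falls in codon 5: CCT → Pro.
After the substitution the codon is CGT → Arg.
Pro ≠ Arg, so this is a missense mutation.

missense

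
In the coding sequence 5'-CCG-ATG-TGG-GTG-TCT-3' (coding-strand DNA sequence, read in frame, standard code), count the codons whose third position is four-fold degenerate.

3

Codon 1 CCG (Pro): third position 4-fold.
Codon 2 ATG (Met): third position 1-fold.
Codon 3 TGG (Trp): third position 1-fold.
Codon 4 GTG (Val): third position 4-fold.
Codon 5 TCT (Ser): third position 4-fold.
Four-fold degenerate third positions: 3.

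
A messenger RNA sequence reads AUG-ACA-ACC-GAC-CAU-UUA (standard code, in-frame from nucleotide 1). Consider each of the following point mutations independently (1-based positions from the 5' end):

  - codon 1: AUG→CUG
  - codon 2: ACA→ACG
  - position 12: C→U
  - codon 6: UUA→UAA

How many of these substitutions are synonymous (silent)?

2

Codon 1: AUG (Met) → CUG (Leu) — missense.
Codon 2: ACA (Thr) → ACG (Thr) — synonymous.
Codon 4: GAC (Asp) → GAU (Asp) — synonymous.
Codon 6: UUA (Leu) → UAA (Stop) — nonsense.
Synonymous: 2 of 4.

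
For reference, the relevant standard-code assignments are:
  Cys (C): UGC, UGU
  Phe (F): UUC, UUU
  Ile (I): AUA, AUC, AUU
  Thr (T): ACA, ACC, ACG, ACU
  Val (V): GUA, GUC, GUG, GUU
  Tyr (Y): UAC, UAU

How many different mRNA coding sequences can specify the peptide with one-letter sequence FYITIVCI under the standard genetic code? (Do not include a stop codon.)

3456

Phe: 2 codons.
Tyr: 2 codons.
Ile: 3 codons.
Thr: 4 codons.
Ile: 3 codons.
Val: 4 codons.
Cys: 2 codons.
Ile: 3 codons.
2 × 2 × 3 × 4 × 3 × 4 × 2 × 3 = 3456.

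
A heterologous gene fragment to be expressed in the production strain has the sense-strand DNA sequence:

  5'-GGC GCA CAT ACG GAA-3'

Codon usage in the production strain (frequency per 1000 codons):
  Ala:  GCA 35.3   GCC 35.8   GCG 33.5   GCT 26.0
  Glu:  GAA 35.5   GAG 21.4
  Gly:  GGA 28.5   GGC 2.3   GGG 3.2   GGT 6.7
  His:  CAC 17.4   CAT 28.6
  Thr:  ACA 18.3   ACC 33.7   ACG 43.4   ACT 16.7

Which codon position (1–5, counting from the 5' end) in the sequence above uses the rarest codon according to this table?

Codon 1 GGC (Gly): 2.3 per 1000.
Codon 2 GCA (Ala): 35.3 per 1000.
Codon 3 CAT (His): 28.6 per 1000.
Codon 4 ACG (Thr): 43.4 per 1000.
Codon 5 GAA (Glu): 35.5 per 1000.
Lowest frequency is 2.3 at codon 1.

1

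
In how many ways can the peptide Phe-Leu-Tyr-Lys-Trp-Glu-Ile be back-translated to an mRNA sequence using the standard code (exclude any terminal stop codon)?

Phe: 2 codons.
Leu: 6 codons.
Tyr: 2 codons.
Lys: 2 codons.
Trp: 1 codon.
Glu: 2 codons.
Ile: 3 codons.
2 × 6 × 2 × 2 × 1 × 2 × 3 = 288.

288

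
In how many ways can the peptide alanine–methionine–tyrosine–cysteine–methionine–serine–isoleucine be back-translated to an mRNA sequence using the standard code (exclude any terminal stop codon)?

Ala: 4 codons.
Met: 1 codon.
Tyr: 2 codons.
Cys: 2 codons.
Met: 1 codon.
Ser: 6 codons.
Ile: 3 codons.
4 × 1 × 2 × 2 × 1 × 6 × 3 = 288.

288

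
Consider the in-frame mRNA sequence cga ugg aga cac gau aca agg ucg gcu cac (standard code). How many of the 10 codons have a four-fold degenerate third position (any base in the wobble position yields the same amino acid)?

Codon 1 CGA (Arg): third position 4-fold.
Codon 2 UGG (Trp): third position 1-fold.
Codon 3 AGA (Arg): third position 2-fold.
Codon 4 CAC (His): third position 2-fold.
Codon 5 GAU (Asp): third position 2-fold.
Codon 6 ACA (Thr): third position 4-fold.
Codon 7 AGG (Arg): third position 2-fold.
Codon 8 UCG (Ser): third position 4-fold.
Codon 9 GCU (Ala): third position 4-fold.
Codon 10 CAC (His): third position 2-fold.
Four-fold degenerate third positions: 4.

4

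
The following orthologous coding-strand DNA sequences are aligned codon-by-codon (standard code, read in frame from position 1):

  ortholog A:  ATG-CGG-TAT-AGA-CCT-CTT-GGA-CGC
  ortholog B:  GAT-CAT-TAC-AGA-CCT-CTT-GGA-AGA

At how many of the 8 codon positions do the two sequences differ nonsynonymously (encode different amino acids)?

2

Codon 1: ATG Met / GAT Asp — nonsynonymous.
Codon 2: CGG Arg / CAT His — nonsynonymous.
Codon 3: TAT Tyr / TAC Tyr — synonymous.
Codon 4: AGA Arg / AGA Arg — identical.
Codon 5: CCT Pro / CCT Pro — identical.
Codon 6: CTT Leu / CTT Leu — identical.
Codon 7: GGA Gly / GGA Gly — identical.
Codon 8: CGC Arg / AGA Arg — synonymous.
Nonsynonymous differences: 2.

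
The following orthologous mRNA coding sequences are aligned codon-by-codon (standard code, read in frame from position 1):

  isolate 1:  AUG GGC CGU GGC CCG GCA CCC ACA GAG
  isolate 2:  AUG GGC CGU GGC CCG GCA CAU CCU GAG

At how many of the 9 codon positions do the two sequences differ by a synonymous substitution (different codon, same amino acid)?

Codon 1: AUG Met / AUG Met — identical.
Codon 2: GGC Gly / GGC Gly — identical.
Codon 3: CGU Arg / CGU Arg — identical.
Codon 4: GGC Gly / GGC Gly — identical.
Codon 5: CCG Pro / CCG Pro — identical.
Codon 6: GCA Ala / GCA Ala — identical.
Codon 7: CCC Pro / CAU His — nonsynonymous.
Codon 8: ACA Thr / CCU Pro — nonsynonymous.
Codon 9: GAG Glu / GAG Glu — identical.
Synonymous differences: 0.

0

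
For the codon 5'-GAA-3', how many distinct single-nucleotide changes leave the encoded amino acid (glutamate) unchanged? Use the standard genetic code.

1

Position 1: none → 0 synonymous.
Position 2: none → 0 synonymous.
Position 3: GAG → 1 synonymous.
Total: 0 + 0 + 1 = 1.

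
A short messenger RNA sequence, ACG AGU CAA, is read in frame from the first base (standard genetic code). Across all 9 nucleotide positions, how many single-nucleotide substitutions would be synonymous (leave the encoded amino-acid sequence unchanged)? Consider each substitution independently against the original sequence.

Codon 1 (ACG, Thr): 3 synonymous substitutions.
Codon 2 (AGU, Ser): 1 synonymous substitution.
Codon 3 (CAA, Gln): 1 synonymous substitution.
Total: 3 + 1 + 1 = 5.

5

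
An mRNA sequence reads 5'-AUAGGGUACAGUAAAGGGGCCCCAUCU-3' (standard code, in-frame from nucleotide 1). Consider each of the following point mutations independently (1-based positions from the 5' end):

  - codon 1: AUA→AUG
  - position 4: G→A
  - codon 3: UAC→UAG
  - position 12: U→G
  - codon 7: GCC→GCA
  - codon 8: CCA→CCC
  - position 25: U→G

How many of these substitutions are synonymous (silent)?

Codon 1: AUA (Ile) → AUG (Met) — missense.
Codon 2: GGG (Gly) → AGG (Arg) — missense.
Codon 3: UAC (Tyr) → UAG (Stop) — nonsense.
Codon 4: AGU (Ser) → AGG (Arg) — missense.
Codon 7: GCC (Ala) → GCA (Ala) — synonymous.
Codon 8: CCA (Pro) → CCC (Pro) — synonymous.
Codon 9: UCU (Ser) → GCU (Ala) — missense.
Synonymous: 2 of 7.

2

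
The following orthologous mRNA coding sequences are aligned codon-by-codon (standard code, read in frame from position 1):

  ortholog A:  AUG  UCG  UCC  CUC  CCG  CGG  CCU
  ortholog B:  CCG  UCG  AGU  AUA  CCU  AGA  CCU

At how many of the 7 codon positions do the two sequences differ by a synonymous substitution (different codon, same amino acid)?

3

Codon 1: AUG Met / CCG Pro — nonsynonymous.
Codon 2: UCG Ser / UCG Ser — identical.
Codon 3: UCC Ser / AGU Ser — synonymous.
Codon 4: CUC Leu / AUA Ile — nonsynonymous.
Codon 5: CCG Pro / CCU Pro — synonymous.
Codon 6: CGG Arg / AGA Arg — synonymous.
Codon 7: CCU Pro / CCU Pro — identical.
Synonymous differences: 3.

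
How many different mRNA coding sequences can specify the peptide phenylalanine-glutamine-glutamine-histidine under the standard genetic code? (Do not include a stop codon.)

Phe: 2 codons.
Gln: 2 codons.
Gln: 2 codons.
His: 2 codons.
2 × 2 × 2 × 2 = 16.

16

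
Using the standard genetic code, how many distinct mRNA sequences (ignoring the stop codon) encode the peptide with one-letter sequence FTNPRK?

Phe: 2 codons.
Thr: 4 codons.
Asn: 2 codons.
Pro: 4 codons.
Arg: 6 codons.
Lys: 2 codons.
2 × 4 × 2 × 4 × 6 × 2 = 768.

768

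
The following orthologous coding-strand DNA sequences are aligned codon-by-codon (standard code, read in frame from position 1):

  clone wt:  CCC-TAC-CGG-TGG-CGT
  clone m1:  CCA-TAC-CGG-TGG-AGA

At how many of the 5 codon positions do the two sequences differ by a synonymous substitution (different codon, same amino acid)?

Codon 1: CCC Pro / CCA Pro — synonymous.
Codon 2: TAC Tyr / TAC Tyr — identical.
Codon 3: CGG Arg / CGG Arg — identical.
Codon 4: TGG Trp / TGG Trp — identical.
Codon 5: CGT Arg / AGA Arg — synonymous.
Synonymous differences: 2.

2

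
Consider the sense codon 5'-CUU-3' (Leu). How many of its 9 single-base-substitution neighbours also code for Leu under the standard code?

3

Position 1: none → 0 synonymous.
Position 2: none → 0 synonymous.
Position 3: CUC, CUA, CUG → 3 synonymous.
Total: 0 + 0 + 3 = 3.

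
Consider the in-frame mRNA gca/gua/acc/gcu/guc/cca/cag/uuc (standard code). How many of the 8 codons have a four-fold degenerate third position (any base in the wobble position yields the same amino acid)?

6

Codon 1 GCA (Ala): third position 4-fold.
Codon 2 GUA (Val): third position 4-fold.
Codon 3 ACC (Thr): third position 4-fold.
Codon 4 GCU (Ala): third position 4-fold.
Codon 5 GUC (Val): third position 4-fold.
Codon 6 CCA (Pro): third position 4-fold.
Codon 7 CAG (Gln): third position 2-fold.
Codon 8 UUC (Phe): third position 2-fold.
Four-fold degenerate third positions: 6.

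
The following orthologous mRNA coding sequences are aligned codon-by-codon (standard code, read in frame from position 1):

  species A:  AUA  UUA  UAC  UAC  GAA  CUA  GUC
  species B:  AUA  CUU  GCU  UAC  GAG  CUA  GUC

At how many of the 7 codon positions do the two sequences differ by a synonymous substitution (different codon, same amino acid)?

Codon 1: AUA Ile / AUA Ile — identical.
Codon 2: UUA Leu / CUU Leu — synonymous.
Codon 3: UAC Tyr / GCU Ala — nonsynonymous.
Codon 4: UAC Tyr / UAC Tyr — identical.
Codon 5: GAA Glu / GAG Glu — synonymous.
Codon 6: CUA Leu / CUA Leu — identical.
Codon 7: GUC Val / GUC Val — identical.
Synonymous differences: 2.

2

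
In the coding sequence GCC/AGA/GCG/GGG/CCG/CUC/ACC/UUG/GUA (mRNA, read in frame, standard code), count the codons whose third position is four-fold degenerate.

Codon 1 GCC (Ala): third position 4-fold.
Codon 2 AGA (Arg): third position 2-fold.
Codon 3 GCG (Ala): third position 4-fold.
Codon 4 GGG (Gly): third position 4-fold.
Codon 5 CCG (Pro): third position 4-fold.
Codon 6 CUC (Leu): third position 4-fold.
Codon 7 ACC (Thr): third position 4-fold.
Codon 8 UUG (Leu): third position 2-fold.
Codon 9 GUA (Val): third position 4-fold.
Four-fold degenerate third positions: 7.

7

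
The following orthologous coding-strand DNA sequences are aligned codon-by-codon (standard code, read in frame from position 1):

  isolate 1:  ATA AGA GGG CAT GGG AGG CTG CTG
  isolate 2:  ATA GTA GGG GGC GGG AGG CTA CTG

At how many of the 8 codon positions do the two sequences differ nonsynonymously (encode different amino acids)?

2

Codon 1: ATA Ile / ATA Ile — identical.
Codon 2: AGA Arg / GTA Val — nonsynonymous.
Codon 3: GGG Gly / GGG Gly — identical.
Codon 4: CAT His / GGC Gly — nonsynonymous.
Codon 5: GGG Gly / GGG Gly — identical.
Codon 6: AGG Arg / AGG Arg — identical.
Codon 7: CTG Leu / CTA Leu — synonymous.
Codon 8: CTG Leu / CTG Leu — identical.
Nonsynonymous differences: 2.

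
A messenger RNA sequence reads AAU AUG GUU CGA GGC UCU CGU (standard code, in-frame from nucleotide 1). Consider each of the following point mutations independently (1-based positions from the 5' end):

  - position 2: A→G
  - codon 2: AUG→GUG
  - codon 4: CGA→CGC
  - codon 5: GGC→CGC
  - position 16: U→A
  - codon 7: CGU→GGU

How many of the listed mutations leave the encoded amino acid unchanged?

Codon 1: AAU (Asn) → AGU (Ser) — missense.
Codon 2: AUG (Met) → GUG (Val) — missense.
Codon 4: CGA (Arg) → CGC (Arg) — synonymous.
Codon 5: GGC (Gly) → CGC (Arg) — missense.
Codon 6: UCU (Ser) → ACU (Thr) — missense.
Codon 7: CGU (Arg) → GGU (Gly) — missense.
Synonymous: 1 of 6.

1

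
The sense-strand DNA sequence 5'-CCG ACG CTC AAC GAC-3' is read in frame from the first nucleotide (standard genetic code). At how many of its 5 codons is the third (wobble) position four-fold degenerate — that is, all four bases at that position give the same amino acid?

Codon 1 CCG (Pro): third position 4-fold.
Codon 2 ACG (Thr): third position 4-fold.
Codon 3 CTC (Leu): third position 4-fold.
Codon 4 AAC (Asn): third position 2-fold.
Codon 5 GAC (Asp): third position 2-fold.
Four-fold degenerate third positions: 3.

3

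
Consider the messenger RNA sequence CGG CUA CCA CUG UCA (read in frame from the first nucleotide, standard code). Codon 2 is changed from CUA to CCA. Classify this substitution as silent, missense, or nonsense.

missense

Position 5 falls in codon 2: CUA → Leu.
After the substitution the codon is CCA → Pro.
Leu ≠ Pro, so this is a missense mutation.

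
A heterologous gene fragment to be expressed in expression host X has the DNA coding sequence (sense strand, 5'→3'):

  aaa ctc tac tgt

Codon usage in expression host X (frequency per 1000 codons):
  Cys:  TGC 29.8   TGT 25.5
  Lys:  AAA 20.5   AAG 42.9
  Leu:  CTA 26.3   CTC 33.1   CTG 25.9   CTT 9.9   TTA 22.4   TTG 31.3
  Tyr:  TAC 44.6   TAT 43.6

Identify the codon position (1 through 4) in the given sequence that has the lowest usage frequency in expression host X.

1

Codon 1 AAA (Lys): 20.5 per 1000.
Codon 2 CTC (Leu): 33.1 per 1000.
Codon 3 TAC (Tyr): 44.6 per 1000.
Codon 4 TGT (Cys): 25.5 per 1000.
Lowest frequency is 20.5 at codon 1.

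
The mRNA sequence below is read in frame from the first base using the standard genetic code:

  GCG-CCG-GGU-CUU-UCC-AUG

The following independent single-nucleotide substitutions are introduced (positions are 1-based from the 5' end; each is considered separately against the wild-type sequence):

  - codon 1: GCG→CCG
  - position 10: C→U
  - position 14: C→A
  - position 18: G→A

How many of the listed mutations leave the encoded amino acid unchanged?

0

Codon 1: GCG (Ala) → CCG (Pro) — missense.
Codon 4: CUU (Leu) → UUU (Phe) — missense.
Codon 5: UCC (Ser) → UAC (Tyr) — missense.
Codon 6: AUG (Met) → AUA (Ile) — missense.
Synonymous: 0 of 4.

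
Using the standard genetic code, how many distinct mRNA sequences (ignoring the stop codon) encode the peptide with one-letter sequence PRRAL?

3456

Pro: 4 codons.
Arg: 6 codons.
Arg: 6 codons.
Ala: 4 codons.
Leu: 6 codons.
4 × 6 × 6 × 4 × 6 = 3456.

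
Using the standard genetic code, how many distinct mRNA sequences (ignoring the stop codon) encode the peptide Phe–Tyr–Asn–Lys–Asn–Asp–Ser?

384

Phe: 2 codons.
Tyr: 2 codons.
Asn: 2 codons.
Lys: 2 codons.
Asn: 2 codons.
Asp: 2 codons.
Ser: 6 codons.
2 × 2 × 2 × 2 × 2 × 2 × 6 = 384.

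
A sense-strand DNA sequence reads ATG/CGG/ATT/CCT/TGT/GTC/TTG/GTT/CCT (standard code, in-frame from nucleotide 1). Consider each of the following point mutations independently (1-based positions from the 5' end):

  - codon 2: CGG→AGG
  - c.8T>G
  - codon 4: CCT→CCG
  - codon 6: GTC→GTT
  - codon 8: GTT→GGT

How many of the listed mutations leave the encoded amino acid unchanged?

Codon 2: CGG (Arg) → AGG (Arg) — synonymous.
Codon 3: ATT (Ile) → AGT (Ser) — missense.
Codon 4: CCT (Pro) → CCG (Pro) — synonymous.
Codon 6: GTC (Val) → GTT (Val) — synonymous.
Codon 8: GTT (Val) → GGT (Gly) — missense.
Synonymous: 3 of 5.

3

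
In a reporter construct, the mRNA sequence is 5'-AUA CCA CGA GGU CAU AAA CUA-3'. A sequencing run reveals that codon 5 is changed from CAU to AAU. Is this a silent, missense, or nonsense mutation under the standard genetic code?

missense

Position 13 falls in codon 5: CAU → His.
After the substitution the codon is AAU → Asn.
His ≠ Asn, so this is a missense mutation.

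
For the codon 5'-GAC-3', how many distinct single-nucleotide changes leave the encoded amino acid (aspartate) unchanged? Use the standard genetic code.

Position 1: none → 0 synonymous.
Position 2: none → 0 synonymous.
Position 3: GAU → 1 synonymous.
Total: 0 + 0 + 1 = 1.

1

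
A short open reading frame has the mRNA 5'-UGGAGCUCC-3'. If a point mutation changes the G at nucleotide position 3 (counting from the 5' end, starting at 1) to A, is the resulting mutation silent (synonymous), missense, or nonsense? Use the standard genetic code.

Position 3 falls in codon 1: UGG → Trp.
After the substitution the codon is UGA → Stop.
The new codon is a stop codon, so this is a nonsense mutation.

nonsense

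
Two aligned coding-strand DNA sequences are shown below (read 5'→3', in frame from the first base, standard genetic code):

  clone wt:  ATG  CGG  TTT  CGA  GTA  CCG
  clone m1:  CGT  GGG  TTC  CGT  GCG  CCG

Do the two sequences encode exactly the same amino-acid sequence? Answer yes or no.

no

Codon 1: ATG Met / CGT Arg — nonsynonymous.
Codon 2: CGG Arg / GGG Gly — nonsynonymous.
Codon 3: TTT Phe / TTC Phe — synonymous.
Codon 4: CGA Arg / CGT Arg — synonymous.
Codon 5: GTA Val / GCG Ala — nonsynonymous.
Codon 6: CCG Pro / CCG Pro — identical.
Nonsynonymous differences: 3 → different protein.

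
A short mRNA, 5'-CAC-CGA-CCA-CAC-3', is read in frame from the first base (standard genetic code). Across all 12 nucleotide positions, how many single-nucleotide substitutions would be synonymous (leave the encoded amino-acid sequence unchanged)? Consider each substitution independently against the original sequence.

9

Codon 1 (CAC, His): 1 synonymous substitution.
Codon 2 (CGA, Arg): 4 synonymous substitutions.
Codon 3 (CCA, Pro): 3 synonymous substitutions.
Codon 4 (CAC, His): 1 synonymous substitution.
Total: 1 + 4 + 3 + 1 = 9.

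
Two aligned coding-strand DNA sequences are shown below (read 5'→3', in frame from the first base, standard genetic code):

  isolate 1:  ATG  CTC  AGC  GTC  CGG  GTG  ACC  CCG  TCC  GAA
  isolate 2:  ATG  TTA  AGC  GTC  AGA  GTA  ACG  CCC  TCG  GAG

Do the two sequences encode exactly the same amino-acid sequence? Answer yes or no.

Codon 1: ATG Met / ATG Met — identical.
Codon 2: CTC Leu / TTA Leu — synonymous.
Codon 3: AGC Ser / AGC Ser — identical.
Codon 4: GTC Val / GTC Val — identical.
Codon 5: CGG Arg / AGA Arg — synonymous.
Codon 6: GTG Val / GTA Val — synonymous.
Codon 7: ACC Thr / ACG Thr — synonymous.
Codon 8: CCG Pro / CCC Pro — synonymous.
Codon 9: TCC Ser / TCG Ser — synonymous.
Codon 10: GAA Glu / GAG Glu — synonymous.
Nonsynonymous differences: 0 → same protein.

yes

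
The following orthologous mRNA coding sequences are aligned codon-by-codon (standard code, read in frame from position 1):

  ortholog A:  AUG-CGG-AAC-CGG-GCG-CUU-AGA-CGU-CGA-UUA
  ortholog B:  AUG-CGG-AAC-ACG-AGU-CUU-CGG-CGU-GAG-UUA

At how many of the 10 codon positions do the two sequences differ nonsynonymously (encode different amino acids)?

Codon 1: AUG Met / AUG Met — identical.
Codon 2: CGG Arg / CGG Arg — identical.
Codon 3: AAC Asn / AAC Asn — identical.
Codon 4: CGG Arg / ACG Thr — nonsynonymous.
Codon 5: GCG Ala / AGU Ser — nonsynonymous.
Codon 6: CUU Leu / CUU Leu — identical.
Codon 7: AGA Arg / CGG Arg — synonymous.
Codon 8: CGU Arg / CGU Arg — identical.
Codon 9: CGA Arg / GAG Glu — nonsynonymous.
Codon 10: UUA Leu / UUA Leu — identical.
Nonsynonymous differences: 3.

3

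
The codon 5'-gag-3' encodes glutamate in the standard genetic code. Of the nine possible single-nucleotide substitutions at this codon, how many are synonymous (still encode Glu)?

Position 1: none → 0 synonymous.
Position 2: none → 0 synonymous.
Position 3: GAA → 1 synonymous.
Total: 0 + 0 + 1 = 1.

1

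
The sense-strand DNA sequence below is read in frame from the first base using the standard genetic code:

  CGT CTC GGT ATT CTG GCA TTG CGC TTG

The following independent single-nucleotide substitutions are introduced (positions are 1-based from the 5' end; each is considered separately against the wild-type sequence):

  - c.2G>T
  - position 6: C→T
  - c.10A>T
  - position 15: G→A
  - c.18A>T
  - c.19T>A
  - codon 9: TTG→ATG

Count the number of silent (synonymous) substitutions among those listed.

3

Codon 1: CGT (Arg) → CTT (Leu) — missense.
Codon 2: CTC (Leu) → CTT (Leu) — synonymous.
Codon 4: ATT (Ile) → TTT (Phe) — missense.
Codon 5: CTG (Leu) → CTA (Leu) — synonymous.
Codon 6: GCA (Ala) → GCT (Ala) — synonymous.
Codon 7: TTG (Leu) → ATG (Met) — missense.
Codon 9: TTG (Leu) → ATG (Met) — missense.
Synonymous: 3 of 7.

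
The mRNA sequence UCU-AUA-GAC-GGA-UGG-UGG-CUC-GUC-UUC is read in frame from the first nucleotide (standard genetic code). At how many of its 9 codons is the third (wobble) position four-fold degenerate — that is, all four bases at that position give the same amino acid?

Codon 1 UCU (Ser): third position 4-fold.
Codon 2 AUA (Ile): third position 3-fold.
Codon 3 GAC (Asp): third position 2-fold.
Codon 4 GGA (Gly): third position 4-fold.
Codon 5 UGG (Trp): third position 1-fold.
Codon 6 UGG (Trp): third position 1-fold.
Codon 7 CUC (Leu): third position 4-fold.
Codon 8 GUC (Val): third position 4-fold.
Codon 9 UUC (Phe): third position 2-fold.
Four-fold degenerate third positions: 4.

4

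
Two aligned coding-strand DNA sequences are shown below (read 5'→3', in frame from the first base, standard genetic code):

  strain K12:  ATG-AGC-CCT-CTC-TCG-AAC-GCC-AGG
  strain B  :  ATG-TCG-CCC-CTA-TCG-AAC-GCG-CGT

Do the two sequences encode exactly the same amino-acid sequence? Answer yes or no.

Codon 1: ATG Met / ATG Met — identical.
Codon 2: AGC Ser / TCG Ser — synonymous.
Codon 3: CCT Pro / CCC Pro — synonymous.
Codon 4: CTC Leu / CTA Leu — synonymous.
Codon 5: TCG Ser / TCG Ser — identical.
Codon 6: AAC Asn / AAC Asn — identical.
Codon 7: GCC Ala / GCG Ala — synonymous.
Codon 8: AGG Arg / CGT Arg — synonymous.
Nonsynonymous differences: 0 → same protein.

yes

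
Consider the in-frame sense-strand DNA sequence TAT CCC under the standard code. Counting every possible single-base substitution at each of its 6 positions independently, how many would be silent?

Codon 1 (TAT, Tyr): 1 synonymous substitution.
Codon 2 (CCC, Pro): 3 synonymous substitutions.
Total: 1 + 3 = 4.

4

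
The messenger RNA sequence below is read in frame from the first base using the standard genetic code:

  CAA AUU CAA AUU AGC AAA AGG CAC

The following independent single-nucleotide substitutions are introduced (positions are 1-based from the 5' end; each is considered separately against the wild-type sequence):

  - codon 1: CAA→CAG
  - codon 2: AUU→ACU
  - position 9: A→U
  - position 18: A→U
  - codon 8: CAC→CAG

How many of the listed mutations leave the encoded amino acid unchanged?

1

Codon 1: CAA (Gln) → CAG (Gln) — synonymous.
Codon 2: AUU (Ile) → ACU (Thr) — missense.
Codon 3: CAA (Gln) → CAU (His) — missense.
Codon 6: AAA (Lys) → AAU (Asn) — missense.
Codon 8: CAC (His) → CAG (Gln) — missense.
Synonymous: 1 of 5.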